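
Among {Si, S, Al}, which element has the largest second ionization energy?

S

The second ionization energy removes an electron from the +1 ion. For each element: Si⁺ still has 3 valence electrons; S⁺ still has 5 valence electrons; Al⁺ still has 2 valence electrons.
All are still removing valence electrons, so compare the +1 ions as you would atoms: IE_2 generally rises across a period (higher Z_eff) and falls down a group (larger shell), subject to the usual subshell exceptions.
Valence configurations: Si⁺ [Ne]3s²3p¹, S⁺ [Ne]3s²3p³, Al⁺ [Ne]3s².
Si⁺ loses a lone 3p electron whereas Al⁺ must break into a filled 3s² pair, so IE_2(Al) > IE_2(Si) even though Si has the higher nuclear charge.
Tabulated IE_2 (kJ/mol): Si 1577, S 2252, Al 1817.
Overall IE_2 order: Si < Al < S.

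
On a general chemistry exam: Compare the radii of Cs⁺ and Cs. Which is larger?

Forming Cs⁺ removes 1 electron from Cs. Fewer electrons for the same nuclear charge means less shielding and a higher Z_eff on the remaining electrons, and for main-group metals the entire outer shell is lost.
A cation is smaller than its parent atom: Cs⁺ < Cs.

Cs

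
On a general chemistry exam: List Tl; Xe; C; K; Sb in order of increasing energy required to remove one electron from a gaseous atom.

K, Tl, Sb, C, Xe

C is in period 2, group 14; K is in period 4, group 1; Sb is in period 5, group 15; Xe is in period 5, group 18; Tl is in period 6, group 13.
Across a period the outer electron is held more tightly (higher IE₁); down a group it sits in a higher shell, more shielded, and comes off more easily.
Neither a single period nor a single group — weigh both effects.
Tl > K: the two effects oppose for this pair; the across-period effect wins (589 vs 419 kJ/mol).
Sb > Tl: relative to Tl, both the across-period and down-group shifts push Sb's first ionization energy up.
C > Sb: period and group pull opposite ways; the down-group shift dominates (1086 vs 831 kJ/mol).
Xe > C: period and group pull opposite ways; the across-period shift dominates (1170 vs 1086 kJ/mol).
Tabulated first ionization energy (kJ/mol): C 1086, K 419, Sb 831, Xe 1170, Tl 589.
So from lowest to highest: K < Tl < Sb < C < Xe.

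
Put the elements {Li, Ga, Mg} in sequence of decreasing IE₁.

Mg > Ga > Li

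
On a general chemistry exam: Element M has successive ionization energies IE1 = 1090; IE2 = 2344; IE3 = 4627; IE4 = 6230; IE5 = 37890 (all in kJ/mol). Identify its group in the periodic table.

Group 14

Look for the largest jump between consecutive ionization energies: IE5/IE4 ≈ 6.1, far larger than any earlier ratio.
That jump marks the point where a core electron is being removed. So the atom has 4 valence electrons.
A main-group element with 4 valence electrons is in group 14.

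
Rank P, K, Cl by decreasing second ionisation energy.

After 1 electron has been removed, what remains? P⁺ still has 4 valence electrons; K⁺ is the bare [Ar] core; Cl⁺ still has 6 valence electrons.
Core electrons are held far more tightly than valence electrons, so K tops the IE_2 order.
Valence configurations: P⁺ [Ne]3s²3p², Cl⁺ [Ne]3s²3p⁴.
Tabulated IE_2 (kJ/mol): P 1907, K 3052, Cl 2298.
So the second ionization energies run P < Cl < K.

K > Cl > P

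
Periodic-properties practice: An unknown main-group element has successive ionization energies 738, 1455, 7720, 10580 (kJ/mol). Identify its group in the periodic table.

Look for the largest jump between consecutive ionization energies: IE3/IE2 ≈ 5.3, far larger than any earlier ratio.
That jump marks the point where a core electron is being removed. So the atom has 2 valence electrons.
A main-group element with 2 valence electrons is in group 2.

Group 2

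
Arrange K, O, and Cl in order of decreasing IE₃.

O, K, Cl

Consider each +2 ion: K²⁺ is already 1 electron into the core; O²⁺ still has 4 valence electrons; Cl²⁺ still has 5 valence electrons.
Usually core removal costs more than valence removal, but here the competition is close: a tightly held n=2 valence electron can cost more to remove than an n=3 core electron, so the actual values have to decide it.
Valence configurations: O²⁺ [He]2s²2p², Cl²⁺ [Ne]3s²3p³.
Approximate IE_3 values (kJ/mol): K 4420, O 5300, Cl 3822.
Putting it together, IE_3: Cl < K < O.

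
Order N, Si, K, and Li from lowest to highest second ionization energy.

After 1 electron has been removed, what remains? N⁺ still has 4 valence electrons; Si⁺ still has 3 valence electrons; K⁺ is the bare [Ar] core; Li⁺ is the bare [He] core.
Core electrons are held far more tightly than valence electrons, so K and Li top the IE_2 order.
Valence configurations: N⁺ [He]2s²2p², Si⁺ [Ne]3s²3p¹.
Approximate IE_2 values (kJ/mol): N 2856, Si 1577, K 3052, Li 7298.
Hence IE_2: Si < N < K < Li.

Si < N < K < Li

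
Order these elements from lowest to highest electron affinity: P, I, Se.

P, Se, I

P is in period 3, group 15; Se is in period 4, group 16; I is in period 5, group 17.
Adding an electron releases more energy for atoms nearer the top right (short of the noble gases).
These sit on a diagonal, where the across-period and down-group effects partly cancel.
Se > P: the two effects oppose for this pair; the across-period effect wins (195 vs 72 kJ/mol).
I > Se: period and group pull opposite ways; the across-period shift dominates (295 vs 195 kJ/mol).
Approximate values (kJ/mol): P 72, Se 195, I 295.
So from lowest to highest: P < Se < I.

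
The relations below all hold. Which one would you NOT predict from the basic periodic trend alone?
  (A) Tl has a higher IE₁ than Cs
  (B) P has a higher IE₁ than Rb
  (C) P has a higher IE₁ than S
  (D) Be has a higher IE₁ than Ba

(C)

The general trend: IE₁ increases across a period and decreases down a group.
(A) Tl (period 6, group 13) vs Cs (period 6, group 1): the stated order agrees with the simple trend.
(B) P (period 3, group 15) vs Rb (period 5, group 1): the stated order agrees with the simple trend.
(C) P (period 3, group 15) vs S (period 3, group 16): the stated order contradicts the simple trend.
(D) Be (period 2, group 2) vs Ba (period 6, group 2): the stated order agrees with the simple trend.
The exception is (C): S (3p⁴) ionizes more easily than half-filled P (3p³) because the paired 3p electron in S is pushed out by e⁻–e⁻ repulsion.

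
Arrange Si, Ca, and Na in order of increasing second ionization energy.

Ca < Si < Na

Consider each +1 ion: Si⁺ still has 3 valence electrons; Ca⁺ still has 1 valence electron; Na⁺ is the bare [Ne] core.
Core electrons are held far more tightly than valence electrons, so Na tops the IE_2 order.
Valence configurations: Si⁺ [Ne]3s²3p¹, Ca⁺ [Ar]4s¹.
Tabulated IE_2 (kJ/mol): Si 1577, Ca 1145, Na 4562.
Putting it together, IE_2: Ca < Si < Na.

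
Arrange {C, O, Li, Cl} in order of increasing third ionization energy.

IE_3 is the cost of taking one more electron from the +2 cation: C²⁺ still has 2 valence electrons; O²⁺ still has 4 valence electrons; Li²⁺ is already 1 electron into the core; Cl²⁺ still has 5 valence electrons.
Pulling an electron out of a noble-gas core costs far more than removing a remaining valence electron, so Li sits at the high end of IE_3.
Valence configurations: C²⁺ [He]2s², O²⁺ [He]2s²2p², Cl²⁺ [Ne]3s²3p³.
Tabulated IE_3 (kJ/mol): C 4620, O 5300, Li 11815, Cl 3822.
Overall IE_3 order: Cl < C < O < Li.

Cl < C < O < Li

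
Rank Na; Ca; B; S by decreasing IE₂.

After 1 electron has been removed, what remains? Na⁺ is the bare [Ne] core; Ca⁺ still has 1 valence electron; B⁺ still has 2 valence electrons; S⁺ still has 5 valence electrons.
Core electrons are held far more tightly than valence electrons, so Na tops the IE_2 order.
Valence configurations: Ca⁺ [Ar]4s¹, B⁺ [He]2s², S⁺ [Ne]3s²3p³.
Tabulated IE_2 (kJ/mol): Na 4562, Ca 1145, B 2427, S 2252.
Putting it together, IE_2: Ca < S < B < Na.

Na > B > S > Ca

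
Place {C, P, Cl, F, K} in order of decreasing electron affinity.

Cl > F > C > P > K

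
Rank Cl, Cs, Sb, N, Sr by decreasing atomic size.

Cs > Sr > Sb > Cl > N

N is in period 2, group 15; Cl is in period 3, group 17; Sr is in period 5, group 2; Sb is in period 5, group 15; Cs is in period 6, group 1.
Across a period the added protons contract the valence shell; down a group each new principal shell makes the atom larger.
These span different periods and groups, so the two trends combine.
Cl > N: the two effects oppose for this pair; the down-group effect wins (99 vs 71 pm).
Sb > Cl: relative to Cl, both the across-period and down-group shifts push Sb's atomic radius up.
Sr > Sb: Sr lies to the left of Sb in period 5, so the across-period effect alone puts Sr larger.
Cs > Sr: both effects reinforce here, so Cs is clearly the larger of the two.
For reference (pm): N 71, Cl 99, Sr 185, Sb 140, Cs 232.
So from largest to smallest: Cs > Sr > Sb > Cl > N.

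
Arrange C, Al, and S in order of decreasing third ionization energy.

The third ionization energy removes an electron from the +2 ion. For each element: C²⁺ still has 2 valence electrons; Al²⁺ still has 1 valence electron; S²⁺ still has 4 valence electrons.
All are still removing valence electrons, so compare the +2 ions as you would atoms: IE_3 generally rises across a period (higher Z_eff) and falls down a group (larger shell), subject to the usual subshell exceptions.
Valence configurations: C²⁺ [He]2s², Al²⁺ [Ne]3s¹, S²⁺ [Ne]3s²3p².
Approximate IE_3 values (kJ/mol): C 4620, Al 2745, S 3357.
Overall IE_3 order: Al < S < C.

C > S > Al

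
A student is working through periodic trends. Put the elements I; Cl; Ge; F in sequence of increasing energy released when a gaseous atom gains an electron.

F is in period 2, group 17; Cl is in period 3, group 17; Ge is in period 4, group 14; I is in period 5, group 17.
Atoms with high Z_eff and room in the valence shell (especially the halogens) have the most exothermic electron affinities.
Here both period and group differ, so the two effects have to be weighed against each other.
I > Ge: the two effects oppose for this pair; the across-period effect wins (295 vs 119 kJ/mol).
F > I: they share group 17; the group trend gives F the larger value.
Cl > F: this pair runs against the simple trend — see the exception note.
Note the exception: Cl has a higher electron affinity than F, contrary to the simple trend — F's small 2p subshell makes the incoming electron feel strong e⁻–e⁻ repulsion, so Cl actually releases more energy on gaining an electron.
For reference (kJ/mol): F 328, Cl 349, Ge 119, I 295.
So from lowest to highest: Ge < I < F < Cl.

Ge < I < F < Cl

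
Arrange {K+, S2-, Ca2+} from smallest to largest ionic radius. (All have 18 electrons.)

All of these have 18 electrons, so size is governed by nuclear charge alone: the more protons, the stronger the pull on the same electron cloud, and the smaller the ion.
Nuclear charges: Ca2+ (Z=20), K+ (Z=19), S2- (Z=16).
Smallest to largest: Ca2+ < K+ < S2-.

Ca2+ < K+ < S2-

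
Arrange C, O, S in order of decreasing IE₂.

O > C > S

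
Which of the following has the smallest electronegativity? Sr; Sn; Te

Sr

Sr is in period 5, group 2; Sn is in period 5, group 14; Te is in period 5, group 16.
EN rises left→right (higher Z_eff, smaller atoms) and falls top→bottom (larger, more shielded atoms).
All lie in period 5, so electronegativity increases left to right.
The smallest electronegativity among these belongs to Sr.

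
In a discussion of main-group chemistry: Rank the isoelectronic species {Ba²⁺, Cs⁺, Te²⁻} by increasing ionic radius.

All of these have 54 electrons, so size is governed by nuclear charge alone: the more protons, the stronger the pull on the same electron cloud, and the smaller the ion.
Nuclear charges: Ba²⁺ (Z=56), Cs⁺ (Z=55), Te²⁻ (Z=52).
Smallest to largest: Ba²⁺ < Cs⁺ < Te²⁻.

Ba²⁺ < Cs⁺ < Te²⁻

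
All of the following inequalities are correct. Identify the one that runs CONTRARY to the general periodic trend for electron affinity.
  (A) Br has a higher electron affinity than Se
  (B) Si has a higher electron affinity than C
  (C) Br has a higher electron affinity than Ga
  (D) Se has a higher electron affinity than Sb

(B)

The general trend: electron affinity increases across a period and decreases down a group.
(A) Br (period 4, group 17) vs Se (period 4, group 16): the stated order agrees with the simple trend.
(B) Si (period 3, group 14) vs C (period 2, group 14): the stated order contradicts the simple trend.
(C) Br (period 4, group 17) vs Ga (period 4, group 13): the stated order agrees with the simple trend.
(D) Se (period 4, group 16) vs Sb (period 5, group 15): the stated order agrees with the simple trend.
The exception is (B): Si's larger, more diffuse 3p orbitals accept an added electron slightly more readily than C's compact 2p.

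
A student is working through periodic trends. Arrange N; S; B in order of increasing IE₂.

IE_2 is the cost of taking one more electron from the +1 cation: N⁺ still has 4 valence electrons; S⁺ still has 5 valence electrons; B⁺ still has 2 valence electrons.
All are still removing valence electrons, so compare the +1 ions as you would atoms: IE_2 generally rises across a period (higher Z_eff) and falls down a group (larger shell), subject to the usual subshell exceptions.
Valence configurations: N⁺ [He]2s²2p², S⁺ [Ne]3s²3p³, B⁺ [He]2s².
Tabulated IE_2 (kJ/mol): N 2856, S 2252, B 2427.
So the second ionization energies run S < B < N.

S < B < N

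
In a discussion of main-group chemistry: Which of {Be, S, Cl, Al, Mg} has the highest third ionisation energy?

Be

IE_3 is the cost of taking one more electron from the +2 cation: Be²⁺ is the bare [He] core; S²⁺ still has 4 valence electrons; Cl²⁺ still has 5 valence electrons; Al²⁺ still has 1 valence electron; Mg²⁺ is the bare [Ne] core.
Pulling an electron out of a noble-gas core costs far more than removing a remaining valence electron, so Mg and Be sit at the high end of IE_3.
Valence configurations: S²⁺ [Ne]3s²3p², Cl²⁺ [Ne]3s²3p³, Al²⁺ [Ne]3s¹.
The numbers (kJ/mol): Be 14849, S 3357, Cl 3822, Al 2745, Mg 7733.
Overall IE_3 order: Al < S < Cl < Mg < Be.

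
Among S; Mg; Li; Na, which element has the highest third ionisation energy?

Li

IE_3 is the cost of taking one more electron from the +2 cation: S²⁺ still has 4 valence electrons; Mg²⁺ is the bare [Ne] core; Li²⁺ is already 1 electron into the core; Na²⁺ is already 1 electron into the core.
Breaking into a closed-shell core is much more expensive than removing a leftover valence electron — Na, Mg and Li have the largest IE_3 here.
Tabulated IE_3 (kJ/mol): S 3357, Mg 7733, Li 11815, Na 6910.
Hence IE_3: S < Na < Mg < Li.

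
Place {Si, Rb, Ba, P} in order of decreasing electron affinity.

Si, P, Rb, Ba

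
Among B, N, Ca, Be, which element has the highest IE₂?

N

The second ionization energy removes an electron from the +1 ion. For each element: B⁺ still has 2 valence electrons; N⁺ still has 4 valence electrons; Ca⁺ still has 1 valence electron; Be⁺ still has 1 valence electron.
All are still removing valence electrons, so compare the +1 ions as you would atoms: IE_2 generally rises across a period (higher Z_eff) and falls down a group (larger shell), subject to the usual subshell exceptions.
Valence configurations: B⁺ [He]2s², N⁺ [He]2s²2p², Ca⁺ [Ar]4s¹, Be⁺ [He]2s¹.
Approximate IE_2 values (kJ/mol): B 2427, N 2856, Ca 1145, Be 1757.
Hence IE_2: Ca < Be < B < N.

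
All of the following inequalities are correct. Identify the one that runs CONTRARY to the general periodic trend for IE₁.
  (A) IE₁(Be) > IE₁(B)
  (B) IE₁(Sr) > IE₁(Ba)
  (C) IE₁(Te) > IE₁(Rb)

(A)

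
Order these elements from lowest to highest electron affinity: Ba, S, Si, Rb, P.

Si is in period 3, group 14; P is in period 3, group 15; S is in period 3, group 16; Rb is in period 5, group 1; Ba is in period 6, group 2.
Electron affinity generally becomes more exothermic across a period toward the halogens and less exothermic down a group.
Here both period and group differ, so the two effects have to be weighed against each other.
Rb > Ba: period and group pull opposite ways; the down-group shift dominates (47 vs 14 kJ/mol).
P > Rb: relative to Rb, both the across-period and down-group shifts push P's electron affinity up.
Si > P: this pair runs against the simple trend — see the exception note.
S > Si: S lies to the right of Si in period 3, so the across-period effect alone puts S higher.
Note the exception: Si has a higher electron affinity than P, contrary to the simple trend — adding an electron to P's half-filled 3p³ is unfavourable, so Si (3p²) has the more exothermic EA.
For reference (kJ/mol): Si 134, P 72, S 200, Rb 47, Ba 14.
So from lowest to highest: Ba < Rb < P < Si < S.

Ba < Rb < P < Si < S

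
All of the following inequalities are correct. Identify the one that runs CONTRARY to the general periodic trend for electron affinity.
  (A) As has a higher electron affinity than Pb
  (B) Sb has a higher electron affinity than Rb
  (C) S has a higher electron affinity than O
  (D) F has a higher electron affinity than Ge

The general trend: electron affinity increases across a period and decreases down a group.
(A) As (period 4, group 15) vs Pb (period 6, group 14): the stated order agrees with the simple trend.
(B) Sb (period 5, group 15) vs Rb (period 5, group 1): the stated order agrees with the simple trend.
(C) S (period 3, group 16) vs O (period 2, group 16): the stated order contradicts the simple trend.
(D) F (period 2, group 17) vs Ge (period 4, group 14): the stated order agrees with the simple trend.
The exception is (C): the compact 2p subshell of O repels the added electron more than S's larger 3p does.

(C)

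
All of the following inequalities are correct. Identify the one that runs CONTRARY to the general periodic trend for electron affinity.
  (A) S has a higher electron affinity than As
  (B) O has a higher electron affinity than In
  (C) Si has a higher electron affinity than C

The general trend: electron affinity increases across a period and decreases down a group.
(A) S (period 3, group 16) vs As (period 4, group 15): the stated order agrees with the simple trend.
(B) O (period 2, group 16) vs In (period 5, group 13): the stated order agrees with the simple trend.
(C) Si (period 3, group 14) vs C (period 2, group 14): the stated order contradicts the simple trend.
The exception is (C): Si's larger, more diffuse 3p orbitals accept an added electron slightly more readily than C's compact 2p.

(C)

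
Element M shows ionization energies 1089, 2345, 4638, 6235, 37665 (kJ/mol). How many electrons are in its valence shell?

Look for the largest jump between consecutive ionization energies: IE5/IE4 ≈ 6.0, far larger than any earlier ratio.
That jump marks the point where a core electron is being removed. So the atom has 4 valence electrons.

4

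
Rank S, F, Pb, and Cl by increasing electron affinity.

F is in period 2, group 17; S is in period 3, group 16; Cl is in period 3, group 17; Pb is in period 6, group 14.
Adding an electron releases more energy for atoms nearer the top right (short of the noble gases).
These span different periods and groups, so the two trends combine.
S > Pb: relative to Pb, both the across-period and down-group shifts push S's electron affinity up.
F > S: both effects reinforce here, so F is clearly the higher of the two.
Cl > F: this pair runs against the simple trend — see the exception note.
Note the exception: Cl has a higher electron affinity than F, contrary to the simple trend — F's small 2p subshell makes the incoming electron feel strong e⁻–e⁻ repulsion, so Cl actually releases more energy on gaining an electron.
Approximate values (kJ/mol): F 328, S 200, Cl 349, Pb 35.
So from lowest to highest: Pb < S < F < Cl.

Pb < S < F < Cl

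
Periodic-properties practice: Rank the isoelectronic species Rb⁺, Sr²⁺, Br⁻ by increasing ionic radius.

All of these have 36 electrons, so size is governed by nuclear charge alone: the more protons, the stronger the pull on the same electron cloud, and the smaller the ion.
Nuclear charges: Sr²⁺ (Z=38), Rb⁺ (Z=37), Br⁻ (Z=35).
Smallest to largest: Sr²⁺ < Rb⁺ < Br⁻.

Sr²⁺ < Rb⁺ < Br⁻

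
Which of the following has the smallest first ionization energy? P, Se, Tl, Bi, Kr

P is in period 3, group 15; Se is in period 4, group 16; Kr is in period 4, group 18; Tl is in period 6, group 13; Bi is in period 6, group 15.
Removing the outermost electron gets harder across a period and easier down a group.
These span different periods and groups, so the two trends combine.
Bi > Tl: Bi lies to the right of Tl in period 6, so the across-period effect alone puts Bi higher.
Se > Bi: relative to Bi, both the across-period and down-group shifts push Se's first ionization energy up.
P > Se: period and group pull opposite ways; the down-group shift dominates (1012 vs 941 kJ/mol).
Kr > P: period and group pull opposite ways; the across-period shift dominates (1351 vs 1012 kJ/mol).
Approximate values (kJ/mol): P 1012, Se 941, Kr 1351, Tl 589, Bi 703.
The smallest first ionization energy among these belongs to Tl.

Tl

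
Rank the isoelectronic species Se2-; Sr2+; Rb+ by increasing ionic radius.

All of these have 36 electrons, so size is governed by nuclear charge alone: the more protons, the stronger the pull on the same electron cloud, and the smaller the ion.
Nuclear charges: Sr2+ (Z=38), Rb+ (Z=37), Se2- (Z=34).
Smallest to largest: Sr2+ < Rb+ < Se2-.

Sr2+ < Rb+ < Se2-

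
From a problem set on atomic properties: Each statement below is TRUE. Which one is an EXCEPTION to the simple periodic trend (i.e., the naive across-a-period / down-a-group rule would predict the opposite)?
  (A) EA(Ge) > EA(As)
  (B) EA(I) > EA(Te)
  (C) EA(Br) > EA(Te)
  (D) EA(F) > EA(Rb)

The general trend: electron affinity increases across a period and decreases down a group.
(A) Ge (period 4, group 14) vs As (period 4, group 15): the stated order contradicts the simple trend.
(B) I (period 5, group 17) vs Te (period 5, group 16): the stated order agrees with the simple trend.
(C) Br (period 4, group 17) vs Te (period 5, group 16): the stated order agrees with the simple trend.
(D) F (period 2, group 17) vs Rb (period 5, group 1): the stated order agrees with the simple trend.
The exception is (A): adding an electron to As's half-filled 4p³ is unfavourable, so Ge (4p²) has the more exothermic EA.

(A)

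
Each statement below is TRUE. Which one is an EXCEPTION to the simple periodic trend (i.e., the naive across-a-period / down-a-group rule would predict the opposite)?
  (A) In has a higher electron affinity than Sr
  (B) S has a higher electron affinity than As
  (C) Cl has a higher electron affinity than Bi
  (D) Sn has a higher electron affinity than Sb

The general trend: electron affinity increases across a period and decreases down a group.
(A) In (period 5, group 13) vs Sr (period 5, group 2): the stated order agrees with the simple trend.
(B) S (period 3, group 16) vs As (period 4, group 15): the stated order agrees with the simple trend.
(C) Cl (period 3, group 17) vs Bi (period 6, group 15): the stated order agrees with the simple trend.
(D) Sn (period 5, group 14) vs Sb (period 5, group 15): the stated order contradicts the simple trend.
The exception is (D): adding an electron to Sb's half-filled 5p³ is unfavourable, so Sn has the more exothermic EA.

(D)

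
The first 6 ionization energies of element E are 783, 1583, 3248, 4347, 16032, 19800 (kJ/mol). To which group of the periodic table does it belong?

Group 14

Look for the largest jump between consecutive ionization energies: IE5/IE4 ≈ 3.7, far larger than any earlier ratio.
That jump marks the point where a core electron is being removed. So the atom has 4 valence electrons.
A main-group element with 4 valence electrons is in group 14.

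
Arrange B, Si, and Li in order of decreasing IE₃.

IE_3 is the cost of taking one more electron from the +2 cation: B²⁺ still has 1 valence electron; Si²⁺ still has 2 valence electrons; Li²⁺ is already 1 electron into the core.
Pulling an electron out of a noble-gas core costs far more than removing a remaining valence electron, so Li sits at the high end of IE_3.
Valence configurations: B²⁺ [He]2s¹, Si²⁺ [Ne]3s².
The numbers (kJ/mol): B 3660, Si 3232, Li 11815.
Hence IE_3: Si < B < Li.

Li > B > Si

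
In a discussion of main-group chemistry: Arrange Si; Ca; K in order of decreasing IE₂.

K > Si > Ca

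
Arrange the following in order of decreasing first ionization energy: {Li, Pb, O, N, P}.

N > O > P > Pb > Li

Li is in period 2, group 1; N is in period 2, group 15; O is in period 2, group 16; P is in period 3, group 15; Pb is in period 6, group 14.
Removing the outermost electron gets harder across a period and easier down a group.
These span different periods and groups, so the two trends combine.
Pb > Li: period and group pull opposite ways; the across-period shift dominates (716 vs 520 kJ/mol).
P > Pb: both effects reinforce here, so P is clearly the higher of the two.
O > P: both effects reinforce here, so O is clearly the higher of the two.
N > O: this pair runs against the simple trend — see the exception note.
Note the exception: N has a higher first ionization energy than O, contrary to the simple trend — pairing an electron in O's 2p⁴ costs repulsion energy, so O ionizes more easily than half-filled N (2p³).
Tabulated first ionization energy (kJ/mol): Li 520, N 1402, O 1314, P 1012, Pb 716.
So from highest to lowest: N > O > P > Pb > Li.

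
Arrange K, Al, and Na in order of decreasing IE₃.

Consider each +2 ion: K²⁺ is already 1 electron into the core; Al²⁺ still has 1 valence electron; Na²⁺ is already 1 electron into the core.
Core electrons are held far more tightly than valence electrons, so K and Na top the IE_3 order.
Tabulated IE_3 (kJ/mol): K 4420, Al 2745, Na 6910.
So the third ionization energies run Al < K < Na.

Na, K, Al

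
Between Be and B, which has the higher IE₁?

Be

Be is in period 2, group 2; B is in period 2, group 13.
First ionization energy rises across a period (greater Z_eff holds electrons more tightly) and falls down a group (valence electrons are farther from the nucleus).
All lie in period 2; the across-period trend (first ionization energy increases left to right) applies, with the exception below.
Note the exception: Be has a higher first ionization energy than B, contrary to the simple trend — removing B's lone 2p electron is easier than breaking Be's filled 2s².
For reference (kJ/mol): Be 900, B 801.
So Be has the higher IE₁ (Be > B).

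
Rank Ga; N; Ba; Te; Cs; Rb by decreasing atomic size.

N is in period 2, group 15; Ga is in period 4, group 13; Rb is in period 5, group 1; Te is in period 5, group 16; Cs is in period 6, group 1; Ba is in period 6, group 2.
Across a period the added protons contract the valence shell; down a group each new principal shell makes the atom larger.
Neither a single period nor a single group — weigh both effects.
Ga > N: relative to N, both the across-period and down-group shifts push Ga's atomic radius up.
Te > Ga: the two effects oppose for this pair; the down-group effect wins (136 vs 124 pm).
Ba > Te: both effects reinforce here, so Ba is clearly the larger of the two.
Rb > Ba: period and group pull opposite ways; the across-period shift dominates (210 vs 196 pm).
Cs > Rb: they share group 1; the group trend gives Cs the larger value.
Approximate values (pm): N 71, Ga 124, Rb 210, Te 136, Cs 232, Ba 196.
So from largest to smallest: Cs > Rb > Ba > Te > Ga > N.

Cs > Rb > Ba > Te > Ga > N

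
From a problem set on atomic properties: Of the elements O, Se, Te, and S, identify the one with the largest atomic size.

Moving right in a period, electrons are added to the same shell under a stronger nuclear pull, so atoms get smaller; moving down, a new shell is opened and atoms get larger.
All are in group 16, so atomic radius increases down the group.
The largest atomic size among these belongs to Te.

Te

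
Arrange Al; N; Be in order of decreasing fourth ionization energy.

Be > Al > N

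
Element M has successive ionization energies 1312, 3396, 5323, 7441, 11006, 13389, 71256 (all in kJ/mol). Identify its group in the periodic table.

Group 16

Look for the largest jump between consecutive ionization energies: IE7/IE6 ≈ 5.3, far larger than any earlier ratio.
That jump marks the point where a core electron is being removed. So the atom has 6 valence electrons.
A main-group element with 6 valence electrons is in group 16.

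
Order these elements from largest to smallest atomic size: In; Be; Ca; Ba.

Ba, Ca, In, Be

Moving right in a period, electrons are added to the same shell under a stronger nuclear pull, so atoms get smaller; moving down, a new shell is opened and atoms get larger.
Here both period and group differ, so the two effects have to be weighed against each other.
In > Be: the two effects oppose for this pair; the down-group effect wins (142 vs 102 pm).
Ca > In: the two effects oppose for this pair; the across-period effect wins (171 vs 142 pm).
Ba > Ca: they share group 2; the group trend gives Ba the larger value.
Tabulated atomic radius (pm): Be 102, Ca 171, In 142, Ba 196.
So from largest to smallest: Ba > Ca > In > Be.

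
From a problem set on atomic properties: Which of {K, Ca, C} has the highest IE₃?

Ca

After 2 electrons have been removed, what remains? K²⁺ is already 1 electron into the core; Ca²⁺ is the bare [Ar] core; C²⁺ still has 2 valence electrons.
Usually core removal costs more than valence removal, but here the competition is close: a tightly held n=2 valence electron can cost more to remove than an n=3 core electron, so the actual values have to decide it.
The numbers (kJ/mol): K 4420, Ca 4912, C 4620.
Overall IE_3 order: K < C < Ca.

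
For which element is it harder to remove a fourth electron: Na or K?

After 3 electrons have been removed, what remains? Na³⁺ is already 2 electrons into the core; K³⁺ is already 2 electrons into the core.
All of these are removing an electron from a noble-gas core or deeper; the smaller core (lower principal quantum number) is held far more tightly, and within a period the higher nuclear charge binds the same core more tightly.
The numbers (kJ/mol): Na 9543, K 5877.
Hence IE_4: K < Na.

Na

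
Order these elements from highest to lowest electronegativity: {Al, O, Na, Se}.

O, Se, Al, Na

Smaller atoms with higher effective nuclear charge are more electronegative.
These span different periods and groups, so the two trends combine.
Al > Na: both are in period 3; the period trend gives Al the larger value.
Se > Al: the two effects oppose for this pair; the across-period effect wins (2.55 vs 1.61).
O > Se: they share group 16; the group trend gives O the larger value.
Approximate values (Pauling): O 3.44, Na 0.93, Al 1.61, Se 2.55.
So from highest to lowest: O > Se > Al > Na.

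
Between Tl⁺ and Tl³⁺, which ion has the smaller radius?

Tl³⁺

Both ions have Z = 81 protons, but Tl³⁺ has lost more electrons, so its remaining electrons feel a larger effective nuclear charge per electron and are pulled in more tightly.
Higher positive charge → smaller ion, so Tl⁺ > Tl³⁺.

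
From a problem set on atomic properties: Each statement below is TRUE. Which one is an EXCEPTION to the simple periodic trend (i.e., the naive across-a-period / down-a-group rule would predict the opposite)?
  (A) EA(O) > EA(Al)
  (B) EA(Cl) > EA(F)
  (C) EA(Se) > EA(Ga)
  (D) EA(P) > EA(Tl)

The general trend: electron affinity increases across a period and decreases down a group.
(A) O (period 2, group 16) vs Al (period 3, group 13): the stated order agrees with the simple trend.
(B) Cl (period 3, group 17) vs F (period 2, group 17): the stated order contradicts the simple trend.
(C) Se (period 4, group 16) vs Ga (period 4, group 13): the stated order agrees with the simple trend.
(D) P (period 3, group 15) vs Tl (period 6, group 13): the stated order agrees with the simple trend.
The exception is (B): F's small 2p subshell makes the incoming electron feel strong e⁻–e⁻ repulsion, so Cl actually releases more energy on gaining an electron.

(B)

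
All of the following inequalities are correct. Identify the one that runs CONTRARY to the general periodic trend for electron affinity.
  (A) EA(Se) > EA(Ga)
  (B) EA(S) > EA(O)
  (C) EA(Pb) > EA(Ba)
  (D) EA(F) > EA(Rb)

The general trend: electron affinity increases across a period and decreases down a group.
(A) Se (period 4, group 16) vs Ga (period 4, group 13): the stated order agrees with the simple trend.
(B) S (period 3, group 16) vs O (period 2, group 16): the stated order contradicts the simple trend.
(C) Pb (period 6, group 14) vs Ba (period 6, group 2): the stated order agrees with the simple trend.
(D) F (period 2, group 17) vs Rb (period 5, group 1): the stated order agrees with the simple trend.
The exception is (B): the compact 2p subshell of O repels the added electron more than S's larger 3p does.

(B)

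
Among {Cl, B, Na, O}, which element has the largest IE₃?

Na

After 2 electrons have been removed, what remains? Cl²⁺ still has 5 valence electrons; B²⁺ still has 1 valence electron; Na²⁺ is already 1 electron into the core; O²⁺ still has 4 valence electrons.
Core electrons are held far more tightly than valence electrons, so Na tops the IE_3 order.
Valence configurations: Cl²⁺ [Ne]3s²3p³, B²⁺ [He]2s¹, O²⁺ [He]2s²2p².
Tabulated IE_3 (kJ/mol): Cl 3822, B 3660, Na 6910, O 5300.
Putting it together, IE_3: B < Cl < O < Na.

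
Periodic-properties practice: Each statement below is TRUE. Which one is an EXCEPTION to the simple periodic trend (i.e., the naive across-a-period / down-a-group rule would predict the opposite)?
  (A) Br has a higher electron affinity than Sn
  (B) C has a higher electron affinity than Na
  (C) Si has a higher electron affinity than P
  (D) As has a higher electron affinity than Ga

(C)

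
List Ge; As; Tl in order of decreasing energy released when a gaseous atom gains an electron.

Atoms with high Z_eff and room in the valence shell (especially the halogens) have the most exothermic electron affinities.
Neither a single period nor a single group — weigh both effects.
As > Tl: relative to Tl, both the across-period and down-group shifts push As's electron affinity up.
Ge > As: this pair runs against the simple trend — see the exception note.
Note the exception: Ge has a higher electron affinity than As, contrary to the simple trend — adding an electron to As's half-filled 4p³ is unfavourable, so Ge (4p²) has the more exothermic EA.
For reference (kJ/mol): Ge 119, As 78, Tl 19.
So from highest to lowest: Ge > As > Tl.

Ge > As > Tl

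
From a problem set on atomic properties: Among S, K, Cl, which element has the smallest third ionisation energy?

S

The third ionization energy removes an electron from the +2 ion. For each element: S²⁺ still has 4 valence electrons; K²⁺ is already 1 electron into the core; Cl²⁺ still has 5 valence electrons.
Breaking into a closed-shell core is much more expensive than removing a leftover valence electron — K has the largest IE_3 here.
Valence configurations: S²⁺ [Ne]3s²3p², Cl²⁺ [Ne]3s²3p³.
The numbers (kJ/mol): S 3357, K 4420, Cl 3822.
Overall IE_3 order: S < Cl < K.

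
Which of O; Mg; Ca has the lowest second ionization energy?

Ca

After 1 electron has been removed, what remains? O⁺ still has 5 valence electrons; Mg⁺ still has 1 valence electron; Ca⁺ still has 1 valence electron.
All are still removing valence electrons, so compare the +1 ions as you would atoms: IE_2 generally rises across a period (higher Z_eff) and falls down a group (larger shell), subject to the usual subshell exceptions.
Valence configurations: O⁺ [He]2s²2p³, Mg⁺ [Ne]3s¹, Ca⁺ [Ar]4s¹.
Tabulated IE_2 (kJ/mol): O 3388, Mg 1451, Ca 1145.
So the second ionization energies run Ca < Mg < O.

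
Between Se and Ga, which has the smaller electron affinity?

Ga

Ga is in period 4, group 13; Se is in period 4, group 16.
EA tends to increase across a period and decrease down a group, though the pattern is less regular than for IE or radius.
All lie in period 4, so electron affinity increases left to right.
So Ga has the smaller electron affinity (Ga < Se).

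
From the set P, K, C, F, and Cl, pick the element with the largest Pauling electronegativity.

F

C is in period 2, group 14; F is in period 2, group 17; P is in period 3, group 15; Cl is in period 3, group 17; K is in period 4, group 1.
EN rises left→right (higher Z_eff, smaller atoms) and falls top→bottom (larger, more shielded atoms).
Here both period and group differ, so the two effects have to be weighed against each other.
P > K: relative to K, both the across-period and down-group shifts push P's electronegativity up.
C > P: the two effects oppose for this pair; the down-group effect wins (2.55 vs 2.19).
Cl > C: the two effects oppose for this pair; the across-period effect wins (3.16 vs 2.55).
F > Cl: they share group 17; the group trend gives F the larger value.
For reference (Pauling): C 2.55, F 3.98, P 2.19, Cl 3.16, K 0.82.
The largest Pauling electronegativity among these belongs to F.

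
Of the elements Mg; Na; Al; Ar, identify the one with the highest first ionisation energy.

Ar

Na is in period 3, group 1; Mg is in period 3, group 2; Al is in period 3, group 13; Ar is in period 3, group 18.
Removing the outermost electron gets harder across a period and easier down a group.
All lie in period 3; the across-period trend (first ionization energy increases left to right) applies, with the exception below.
Note the exception: Mg has a higher first ionization energy than Al, contrary to the simple trend — Al's single 3p electron is easier to remove than one from Mg's filled 3s².
For reference (kJ/mol): Na 496, Mg 738, Al 578, Ar 1521.
The highest first ionisation energy among these belongs to Ar.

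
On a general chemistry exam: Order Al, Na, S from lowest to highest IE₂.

The second ionization energy removes an electron from the +1 ion. For each element: Al⁺ still has 2 valence electrons; Na⁺ is the bare [Ne] core; S⁺ still has 5 valence electrons.
Core electrons are held far more tightly than valence electrons, so Na tops the IE_2 order.
Valence configurations: Al⁺ [Ne]3s², S⁺ [Ne]3s²3p³.
The numbers (kJ/mol): Al 1817, Na 4562, S 2252.
Putting it together, IE_2: Al < S < Na.

Al, S, Na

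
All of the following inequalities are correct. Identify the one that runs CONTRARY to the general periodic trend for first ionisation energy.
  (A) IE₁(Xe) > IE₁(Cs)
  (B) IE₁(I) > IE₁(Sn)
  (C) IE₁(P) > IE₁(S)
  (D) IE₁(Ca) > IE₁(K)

(C)

The general trend: first ionisation energy increases across a period and decreases down a group.
(A) Xe (period 5, group 18) vs Cs (period 6, group 1): the stated order agrees with the simple trend.
(B) I (period 5, group 17) vs Sn (period 5, group 14): the stated order agrees with the simple trend.
(C) P (period 3, group 15) vs S (period 3, group 16): the stated order contradicts the simple trend.
(D) Ca (period 4, group 2) vs K (period 4, group 1): the stated order agrees with the simple trend.
The exception is (C): S (3p⁴) ionizes more easily than half-filled P (3p³) because the paired 3p electron in S is pushed out by e⁻–e⁻ repulsion.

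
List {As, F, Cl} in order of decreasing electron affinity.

F is in period 2, group 17; Cl is in period 3, group 17; As is in period 4, group 15.
Adding an electron releases more energy for atoms nearer the top right (short of the noble gases).
Neither a single period nor a single group — weigh both effects.
F > As: relative to As, both the across-period and down-group shifts push F's electron affinity up.
Cl > F: this pair runs against the simple trend — see the exception note.
Note the exception: Cl has a higher electron affinity than F, contrary to the simple trend — F's small 2p subshell makes the incoming electron feel strong e⁻–e⁻ repulsion, so Cl actually releases more energy on gaining an electron.
Approximate values (kJ/mol): F 328, Cl 349, As 78.
So from highest to lowest: Cl > F > As.

Cl > F > As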